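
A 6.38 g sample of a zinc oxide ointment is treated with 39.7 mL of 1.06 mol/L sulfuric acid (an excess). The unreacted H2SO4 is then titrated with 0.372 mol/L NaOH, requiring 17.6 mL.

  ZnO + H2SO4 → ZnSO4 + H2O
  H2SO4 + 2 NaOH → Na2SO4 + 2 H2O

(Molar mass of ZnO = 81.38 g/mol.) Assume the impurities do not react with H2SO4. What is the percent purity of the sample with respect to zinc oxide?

n(H2SO4) added = 0.0397 × 1.06 = 0.0421 mol
n(NaOH) used in back-titration = 0.0176 × 0.372 = 6.55 × 10^-3 mol
From the 1:2 ratio, n(H2SO4) left over = 1/2 × 6.55 × 10^-3 = 3.27 × 10^-3 mol
n(H2SO4) consumed by analyte = 0.0421 − 3.27 × 10^-3 = 0.0388 mol
n(ZnO) = 0.0388 mol (1:1 ratio)
mass of ZnO = 0.0388 × 81.38 = 3.16 g
% ZnO = 3.16 / 6.38 × 100 = 49.5 %

49.5 %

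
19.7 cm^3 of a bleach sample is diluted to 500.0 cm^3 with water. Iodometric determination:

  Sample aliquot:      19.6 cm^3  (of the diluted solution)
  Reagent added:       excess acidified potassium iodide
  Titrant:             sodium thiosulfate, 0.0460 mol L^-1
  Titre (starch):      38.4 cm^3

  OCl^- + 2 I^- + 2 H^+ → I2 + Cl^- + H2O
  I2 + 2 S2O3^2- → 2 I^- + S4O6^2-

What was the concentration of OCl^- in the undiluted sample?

1.14 mol/L

n(S2O3^2-) = 0.0384 × 0.0460 = 1.77 × 10^-3 mol
n(I2) = n(S2O3^2-)/2 = 8.83 × 10^-4 mol
n(OCl^-) in the aliquot = 8.83 × 10^-4 mol (1:1 ratio)
[OCl^-]_dilute = 8.83 × 10^-4 / 0.0196 = 0.0451 mol/L
[OCl^-]_original = 0.0451 × 500.0/19.7 = 1.14 mol/L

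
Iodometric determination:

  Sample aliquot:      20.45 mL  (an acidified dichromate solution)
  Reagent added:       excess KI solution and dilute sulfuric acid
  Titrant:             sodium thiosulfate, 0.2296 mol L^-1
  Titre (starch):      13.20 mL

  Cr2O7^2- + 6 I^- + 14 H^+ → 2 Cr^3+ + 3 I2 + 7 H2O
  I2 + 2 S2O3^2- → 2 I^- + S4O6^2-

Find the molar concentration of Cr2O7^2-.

0.02470 mol/L

n(S2O3^2-) = 0.01320 × 0.2296 = 3.031 × 10^-3 mol
n(I2) = n(S2O3^2-)/2 = 1.515 × 10^-3 mol
From the 1:3 ratio, n(Cr2O7^2-) in the aliquot = 1/3 × 1.515 × 10^-3 = 5.051 × 10^-4 mol
[Cr2O7^2-] = 5.051 × 10^-4 / 0.02045 = 0.02470 mol/L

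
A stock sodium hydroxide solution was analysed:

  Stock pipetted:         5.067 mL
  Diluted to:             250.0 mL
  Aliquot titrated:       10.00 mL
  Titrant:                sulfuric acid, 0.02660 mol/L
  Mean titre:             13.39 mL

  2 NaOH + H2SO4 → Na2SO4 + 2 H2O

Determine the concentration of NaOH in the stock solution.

3.515 mol/L

n(H2SO4) = 0.01339 × 0.02660 = 3.562 × 10^-4 mol
From the 2:1 ratio, n(NaOH) in the aliquot = 2/1 × 3.562 × 10^-4 = 7.123 × 10^-4 mol
[NaOH]_dilute = 7.123 × 10^-4 / 0.01000 = 0.07123 mol/L
Dilution factor = 250.0 / 5.067 = 49.34
[NaOH]_stock = 0.07123 × 49.34 = 3.515 mol/L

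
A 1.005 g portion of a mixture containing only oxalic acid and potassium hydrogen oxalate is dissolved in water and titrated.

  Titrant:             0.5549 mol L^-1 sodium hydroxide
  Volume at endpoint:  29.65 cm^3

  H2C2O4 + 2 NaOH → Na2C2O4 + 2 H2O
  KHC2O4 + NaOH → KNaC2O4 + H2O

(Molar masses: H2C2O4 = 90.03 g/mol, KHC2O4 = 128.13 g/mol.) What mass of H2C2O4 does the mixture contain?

n(NaOH) = 0.02965 × 0.5549 = 0.01645 mol
Let x = n(H2C2O4), y = n(KHC2O4).
Titrant: 2x + 1y = 0.01645;  mass: 90.03x + 128.13y = 1.005
Solving, x = 6.636 × 10^-3 mol, y = 3.181 × 10^-3 mol
mass of H2C2O4 = 6.636 × 10^-3 × 90.03 = 0.5974 g

0.5974 g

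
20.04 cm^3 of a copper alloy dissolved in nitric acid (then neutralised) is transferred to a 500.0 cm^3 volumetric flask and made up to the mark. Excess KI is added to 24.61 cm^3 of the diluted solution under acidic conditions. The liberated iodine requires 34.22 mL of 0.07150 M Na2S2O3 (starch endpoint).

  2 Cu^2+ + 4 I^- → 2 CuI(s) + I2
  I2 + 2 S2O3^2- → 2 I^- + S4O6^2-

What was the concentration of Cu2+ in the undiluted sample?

n(S2O3^2-) = 0.03422 × 0.07150 = 2.447 × 10^-3 mol
n(I2) = n(S2O3^2-)/2 = 1.223 × 10^-3 mol
From the 2:1 ratio, n(Cu2+) in the aliquot = 2/1 × 1.223 × 10^-3 = 2.447 × 10^-3 mol
[Cu2+]_dilute = 2.447 × 10^-3 / 0.02461 = 0.09942 mol/L
[Cu2+]_original = 0.09942 × 500.0/20.04 = 2.481 mol/L

2.481 M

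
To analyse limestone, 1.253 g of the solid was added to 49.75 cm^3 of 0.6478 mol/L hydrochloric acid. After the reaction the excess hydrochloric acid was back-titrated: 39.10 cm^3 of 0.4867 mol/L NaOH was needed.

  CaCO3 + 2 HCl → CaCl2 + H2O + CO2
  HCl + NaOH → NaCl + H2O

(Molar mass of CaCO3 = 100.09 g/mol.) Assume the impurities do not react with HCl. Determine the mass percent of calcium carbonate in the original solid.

52.71 %

n(HCl) added = 0.04975 × 0.6478 = 0.03223 mol
n(NaOH) used in back-titration = 0.03910 × 0.4867 = 0.01903 mol
n(HCl) left over = 0.01903 mol (1:1 ratio)
n(HCl) consumed by analyte = 0.03223 − 0.01903 = 0.01320 mol
From the 1:2 ratio, n(CaCO3) = 1/2 × 0.01320 = 6.599 × 10^-3 mol
mass of CaCO3 = 6.599 × 10^-3 × 100.09 = 0.6605 g
% CaCO3 = 0.6605 / 1.253 × 100 = 52.71 %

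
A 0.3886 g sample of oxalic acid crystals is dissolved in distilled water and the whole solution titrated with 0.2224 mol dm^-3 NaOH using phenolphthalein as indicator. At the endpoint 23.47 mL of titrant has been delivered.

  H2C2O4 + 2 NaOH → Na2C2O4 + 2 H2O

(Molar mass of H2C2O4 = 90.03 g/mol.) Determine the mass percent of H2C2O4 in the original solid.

n(NaOH) = 0.02347 L × 0.2224 mol/L = 5.220 × 10^-3 mol
From the 1:2 ratio, n(H2C2O4) = 1/2 × 5.220 × 10^-3 = 2.610 × 10^-3 mol
mass of H2C2O4 = 2.610 × 10^-3 × 90.03 g/mol = 0.2350 g
% H2C2O4 = 0.2350 / 0.3886 × 100 = 60.46 %

60.46 %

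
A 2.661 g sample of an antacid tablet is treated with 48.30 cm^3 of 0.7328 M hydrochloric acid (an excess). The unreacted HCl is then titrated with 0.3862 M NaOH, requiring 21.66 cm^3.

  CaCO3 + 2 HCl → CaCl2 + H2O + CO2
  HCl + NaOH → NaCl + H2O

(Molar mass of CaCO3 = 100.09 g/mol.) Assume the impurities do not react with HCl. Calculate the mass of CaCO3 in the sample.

n(HCl) added = 0.04830 × 0.7328 = 0.03539 mol
n(NaOH) used in back-titration = 0.02166 × 0.3862 = 8.365 × 10^-3 mol
n(HCl) left over = 8.365 × 10^-3 mol (1:1 ratio)
n(HCl) consumed by analyte = 0.03539 − 8.365 × 10^-3 = 0.02703 mol
From the 1:2 ratio, n(CaCO3) = 1/2 × 0.02703 = 0.01351 mol
mass of CaCO3 = 0.01351 × 100.09 = 1.353 g

1.353 g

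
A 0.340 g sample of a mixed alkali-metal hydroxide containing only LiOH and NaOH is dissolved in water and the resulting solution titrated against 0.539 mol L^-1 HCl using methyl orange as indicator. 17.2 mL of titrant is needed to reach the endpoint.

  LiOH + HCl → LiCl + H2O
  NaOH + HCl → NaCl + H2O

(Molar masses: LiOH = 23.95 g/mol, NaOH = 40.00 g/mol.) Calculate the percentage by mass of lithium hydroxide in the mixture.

n(HCl) = 0.0172 × 0.539 = 9.27 × 10^-3 mol
Let x = n(LiOH), y = n(NaOH).
Titrant: 1x + 1y = 9.27 × 10^-3;  mass: 23.95x + 40.00y = 0.340
Solving, x = 1.92 × 10^-3 mol, y = 7.35 × 10^-3 mol
mass of LiOH = 1.92 × 10^-3 × 23.95 = 0.0460 g
% LiOH = 0.0460 / 0.340 × 100 = 13.5 %

13.5 %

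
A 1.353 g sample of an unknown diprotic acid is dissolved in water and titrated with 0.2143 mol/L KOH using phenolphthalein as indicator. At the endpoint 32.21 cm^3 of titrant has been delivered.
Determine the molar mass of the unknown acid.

392.0 g/mol

n(KOH) = 0.03221 L × 0.2143 mol/L = 6.903 × 10^-3 mol
From the 1:2 ratio, n(H2A) = 1/2 × 6.903 × 10^-3 = 3.451 × 10^-3 mol
M = m / n = 1.353 g / 3.451 × 10^-3 mol = 392.0 g/mol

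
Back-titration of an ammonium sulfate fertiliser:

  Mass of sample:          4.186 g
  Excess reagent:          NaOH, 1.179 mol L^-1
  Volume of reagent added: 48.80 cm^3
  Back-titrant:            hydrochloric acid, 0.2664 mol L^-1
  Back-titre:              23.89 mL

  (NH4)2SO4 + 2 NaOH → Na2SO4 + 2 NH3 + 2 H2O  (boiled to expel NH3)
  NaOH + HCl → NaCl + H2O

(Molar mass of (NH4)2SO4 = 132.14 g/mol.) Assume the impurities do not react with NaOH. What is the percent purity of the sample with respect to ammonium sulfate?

n(NaOH) added = 0.04880 × 1.179 = 0.05754 mol
n(HCl) used in back-titration = 0.02389 × 0.2664 = 6.364 × 10^-3 mol
n(NaOH) left over = 6.364 × 10^-3 mol (1:1 ratio)
n(NaOH) consumed by analyte = 0.05754 − 6.364 × 10^-3 = 0.05117 mol
From the 1:2 ratio, n((NH4)2SO4) = 1/2 × 0.05117 = 0.02559 mol
mass of (NH4)2SO4 = 0.02559 × 132.14 = 3.381 g
% (NH4)2SO4 = 3.381 / 4.186 × 100 = 80.77 %

80.77 %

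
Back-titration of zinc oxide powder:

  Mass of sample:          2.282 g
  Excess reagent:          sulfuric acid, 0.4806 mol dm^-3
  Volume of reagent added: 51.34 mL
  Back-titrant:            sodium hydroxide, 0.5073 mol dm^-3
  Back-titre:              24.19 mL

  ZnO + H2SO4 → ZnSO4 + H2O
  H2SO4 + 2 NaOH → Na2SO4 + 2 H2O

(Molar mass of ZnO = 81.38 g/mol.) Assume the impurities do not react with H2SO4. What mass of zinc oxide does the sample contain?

n(H2SO4) added = 0.05134 × 0.4806 = 0.02467 mol
n(NaOH) used in back-titration = 0.02419 × 0.5073 = 0.01227 mol
From the 1:2 ratio, n(H2SO4) left over = 1/2 × 0.01227 = 6.136 × 10^-3 mol
n(H2SO4) consumed by analyte = 0.02467 − 6.136 × 10^-3 = 0.01854 mol
n(ZnO) = 0.01854 mol (1:1 ratio)
mass of ZnO = 0.01854 × 81.38 = 1.509 g

1.509 g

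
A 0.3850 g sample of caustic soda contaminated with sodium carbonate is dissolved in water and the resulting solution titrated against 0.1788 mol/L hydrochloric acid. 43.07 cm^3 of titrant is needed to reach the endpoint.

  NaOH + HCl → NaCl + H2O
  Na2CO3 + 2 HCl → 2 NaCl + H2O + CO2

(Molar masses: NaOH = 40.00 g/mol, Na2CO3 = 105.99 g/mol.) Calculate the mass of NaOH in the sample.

0.07114 g

n(HCl) = 0.04307 × 0.1788 = 7.701 × 10^-3 mol
Let x = n(NaOH), y = n(Na2CO3).
Titrant: 1x + 2y = 7.701 × 10^-3;  mass: 40.00x + 105.99y = 0.3850
Solving, x = 1.778 × 10^-3 mol, y = 2.961 × 10^-3 mol
mass of NaOH = 1.778 × 10^-3 × 40.00 = 0.07114 g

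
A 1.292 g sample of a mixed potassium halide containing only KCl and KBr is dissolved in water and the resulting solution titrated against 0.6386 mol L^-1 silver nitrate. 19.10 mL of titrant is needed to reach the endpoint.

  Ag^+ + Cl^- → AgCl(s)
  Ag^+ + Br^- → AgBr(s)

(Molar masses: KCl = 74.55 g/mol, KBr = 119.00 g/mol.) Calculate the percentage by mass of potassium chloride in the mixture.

20.70 %

n(AgNO3) = 0.01910 × 0.6386 = 0.01220 mol
Let x = n(KCl), y = n(KBr).
Titrant: 1x + 1y = 0.01220;  mass: 74.55x + 119.00y = 1.292
Solving, x = 3.588 × 10^-3 mol, y = 8.610 × 10^-3 mol
mass of KCl = 3.588 × 10^-3 × 74.55 = 0.2675 g
% KCl = 0.2675 / 1.292 × 100 = 20.70 %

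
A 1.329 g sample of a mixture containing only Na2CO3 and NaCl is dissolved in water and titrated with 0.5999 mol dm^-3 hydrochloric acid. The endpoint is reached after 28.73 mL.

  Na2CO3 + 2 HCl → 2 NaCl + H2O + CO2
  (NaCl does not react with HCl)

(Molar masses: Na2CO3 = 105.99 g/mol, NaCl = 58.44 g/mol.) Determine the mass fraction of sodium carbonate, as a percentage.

68.73 %

n(HCl) = 0.02873 × 0.5999 = 0.01724 mol
Let x = n(Na2CO3), y = n(NaCl).
Titrant: 2x = 0.01724;  mass: 105.99x + 58.44y = 1.329
Solving, x = 8.618 × 10^-3 mol, y = 7.112 × 10^-3 mol
mass of Na2CO3 = 8.618 × 10^-3 × 105.99 = 0.9134 g
% Na2CO3 = 0.9134 / 1.329 × 100 = 68.73 %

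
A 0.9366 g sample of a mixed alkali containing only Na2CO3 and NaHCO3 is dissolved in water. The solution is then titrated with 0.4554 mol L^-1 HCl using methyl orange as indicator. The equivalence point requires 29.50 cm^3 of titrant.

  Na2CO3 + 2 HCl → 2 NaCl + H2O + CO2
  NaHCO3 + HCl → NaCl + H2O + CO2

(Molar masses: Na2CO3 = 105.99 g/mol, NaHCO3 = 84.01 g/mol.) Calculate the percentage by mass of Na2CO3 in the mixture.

35.03 %

n(HCl) = 0.02950 × 0.4554 = 0.01343 mol
Let x = n(Na2CO3), y = n(NaHCO3).
Titrant: 2x + 1y = 0.01343;  mass: 105.99x + 84.01y = 0.9366
Solving, x = 3.096 × 10^-3 mol, y = 7.243 × 10^-3 mol
mass of Na2CO3 = 3.096 × 10^-3 × 105.99 = 0.3281 g
% Na2CO3 = 0.3281 / 0.9366 × 100 = 35.03 %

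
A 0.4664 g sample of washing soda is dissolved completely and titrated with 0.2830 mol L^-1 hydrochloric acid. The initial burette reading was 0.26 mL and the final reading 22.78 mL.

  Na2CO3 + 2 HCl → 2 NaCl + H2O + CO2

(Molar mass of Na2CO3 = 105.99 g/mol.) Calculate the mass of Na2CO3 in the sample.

0.3377 g

n(HCl) = 0.02252 L × 0.2830 mol/L = 6.373 × 10^-3 mol
From the 1:2 ratio, n(Na2CO3) = 1/2 × 6.373 × 10^-3 = 3.187 × 10^-3 mol
mass of Na2CO3 = 3.187 × 10^-3 × 105.99 g/mol = 0.3377 g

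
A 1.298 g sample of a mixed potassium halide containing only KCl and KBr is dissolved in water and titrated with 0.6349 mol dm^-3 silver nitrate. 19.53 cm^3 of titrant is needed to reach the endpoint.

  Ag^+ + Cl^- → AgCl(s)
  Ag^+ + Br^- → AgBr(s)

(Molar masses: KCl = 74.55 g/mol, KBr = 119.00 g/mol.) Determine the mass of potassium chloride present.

n(AgNO3) = 0.01953 × 0.6349 = 0.01240 mol
Let x = n(KCl), y = n(KBr).
Titrant: 1x + 1y = 0.01240;  mass: 74.55x + 119.00y = 1.298
Solving, x = 3.994 × 10^-3 mol, y = 8.405 × 10^-3 mol
mass of KCl = 3.994 × 10^-3 × 74.55 = 0.2978 g

0.2978 g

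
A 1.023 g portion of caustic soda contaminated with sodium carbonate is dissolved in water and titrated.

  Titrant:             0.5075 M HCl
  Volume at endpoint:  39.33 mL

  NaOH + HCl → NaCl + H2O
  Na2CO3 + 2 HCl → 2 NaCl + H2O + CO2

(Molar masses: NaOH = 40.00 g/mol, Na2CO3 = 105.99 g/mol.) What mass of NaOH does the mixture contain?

n(HCl) = 0.03933 × 0.5075 = 0.01996 mol
Let x = n(NaOH), y = n(Na2CO3).
Titrant: 1x + 2y = 0.01996;  mass: 40.00x + 105.99y = 1.023
Solving, x = 2.676 × 10^-3 mol, y = 8.642 × 10^-3 mol
mass of NaOH = 2.676 × 10^-3 × 40.00 = 0.1071 g

0.1071 g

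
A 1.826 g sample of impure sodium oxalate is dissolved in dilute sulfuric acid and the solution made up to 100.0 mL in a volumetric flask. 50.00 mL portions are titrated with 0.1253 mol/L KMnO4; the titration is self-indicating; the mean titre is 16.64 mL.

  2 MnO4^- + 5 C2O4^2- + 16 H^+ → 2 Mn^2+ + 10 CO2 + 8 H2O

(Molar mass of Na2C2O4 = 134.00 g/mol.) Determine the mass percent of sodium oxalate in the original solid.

76.50 %

n(KMnO4) per titration = 0.01664 × 0.1253 = 2.085 × 10^-3 mol
From the 5:2 ratio, n(Na2C2O4) in each aliquot = 5/2 × 2.085 × 10^-3 = 5.212 × 10^-3 mol
n(Na2C2O4) in the whole flask = 5.212 × 10^-3 × 100.0/50.00 = 0.01042 mol
mass of Na2C2O4 = 0.01042 × 134.00 = 1.397 g
% Na2C2O4 = 1.397 / 1.826 × 100 = 76.50 %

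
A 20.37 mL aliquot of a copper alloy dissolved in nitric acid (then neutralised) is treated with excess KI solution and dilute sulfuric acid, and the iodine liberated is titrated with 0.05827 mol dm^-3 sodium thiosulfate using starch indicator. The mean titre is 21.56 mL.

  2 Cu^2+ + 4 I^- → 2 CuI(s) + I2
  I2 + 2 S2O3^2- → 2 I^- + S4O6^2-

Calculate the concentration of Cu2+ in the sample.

0.06167 mol/L

n(S2O3^2-) = 0.02156 × 0.05827 = 1.256 × 10^-3 mol
n(I2) = n(S2O3^2-)/2 = 6.282 × 10^-4 mol
From the 2:1 ratio, n(Cu2+) in the aliquot = 2/1 × 6.282 × 10^-4 = 1.256 × 10^-3 mol
[Cu2+] = 1.256 × 10^-3 / 0.02037 = 0.06167 mol/L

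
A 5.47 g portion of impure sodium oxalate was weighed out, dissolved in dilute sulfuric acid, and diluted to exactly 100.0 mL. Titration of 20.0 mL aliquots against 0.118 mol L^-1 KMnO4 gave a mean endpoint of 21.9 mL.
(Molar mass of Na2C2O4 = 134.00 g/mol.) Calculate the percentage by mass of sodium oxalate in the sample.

79.1 %

2 MnO4^- + 5 C2O4^2- + 16 H^+ → 2 Mn^2+ + 10 CO2 + 8 H2O
n(KMnO4) per titration = 0.0219 × 0.118 = 2.58 × 10^-3 mol
From the 5:2 ratio, n(Na2C2O4) in each aliquot = 5/2 × 2.58 × 10^-3 = 6.46 × 10^-3 mol
n(Na2C2O4) in the whole flask = 6.46 × 10^-3 × 100.0/20.0 = 0.0323 mol
mass of Na2C2O4 = 0.0323 × 134.00 = 4.33 g
% Na2C2O4 = 4.33 / 5.47 × 100 = 79.1 %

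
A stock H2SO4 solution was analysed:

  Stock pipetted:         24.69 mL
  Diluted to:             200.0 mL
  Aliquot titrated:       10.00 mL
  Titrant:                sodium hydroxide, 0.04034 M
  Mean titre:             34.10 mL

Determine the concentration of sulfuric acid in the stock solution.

0.5571 M

H2SO4 + 2 NaOH → Na2SO4 + 2 H2O
n(NaOH) = 0.03410 × 0.04034 = 1.376 × 10^-3 mol
From the 1:2 ratio, n(H2SO4) in the aliquot = 1/2 × 1.376 × 10^-3 = 6.878 × 10^-4 mol
[H2SO4]_dilute = 6.878 × 10^-4 / 0.01000 = 0.06878 mol/L
Dilution factor = 200.0 / 24.69 = 8.100
[H2SO4]_stock = 0.06878 × 8.100 = 0.5571 mol/L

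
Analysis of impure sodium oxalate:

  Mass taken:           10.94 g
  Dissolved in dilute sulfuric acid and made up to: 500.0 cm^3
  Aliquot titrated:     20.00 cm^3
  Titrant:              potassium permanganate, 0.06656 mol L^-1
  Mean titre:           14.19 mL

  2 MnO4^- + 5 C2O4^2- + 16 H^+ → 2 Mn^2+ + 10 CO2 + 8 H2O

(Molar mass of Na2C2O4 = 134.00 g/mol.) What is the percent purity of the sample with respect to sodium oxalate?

72.30 %

n(KMnO4) per titration = 0.01419 × 0.06656 = 9.445 × 10^-4 mol
From the 5:2 ratio, n(Na2C2O4) in each aliquot = 5/2 × 9.445 × 10^-4 = 2.361 × 10^-3 mol
n(Na2C2O4) in the whole flask = 2.361 × 10^-3 × 500.0/20.00 = 0.05903 mol
mass of Na2C2O4 = 0.05903 × 134.00 = 7.910 g
% Na2C2O4 = 7.910 / 10.94 × 100 = 72.30 %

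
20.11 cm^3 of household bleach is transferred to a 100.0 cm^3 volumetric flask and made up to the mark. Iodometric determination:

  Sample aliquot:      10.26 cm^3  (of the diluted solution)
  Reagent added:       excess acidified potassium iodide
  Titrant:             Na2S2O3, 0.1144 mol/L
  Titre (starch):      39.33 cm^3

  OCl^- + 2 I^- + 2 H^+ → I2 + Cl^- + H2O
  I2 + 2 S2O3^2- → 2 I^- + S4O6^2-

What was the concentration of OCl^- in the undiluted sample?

1.090 mol/L

n(S2O3^2-) = 0.03933 × 0.1144 = 4.499 × 10^-3 mol
n(I2) = n(S2O3^2-)/2 = 2.250 × 10^-3 mol
n(OCl^-) in the aliquot = 2.250 × 10^-3 mol (1:1 ratio)
[OCl^-]_dilute = 2.250 × 10^-3 / 0.01026 = 0.2193 mol/L
[OCl^-]_original = 0.2193 × 100.0/20.11 = 1.090 mol/L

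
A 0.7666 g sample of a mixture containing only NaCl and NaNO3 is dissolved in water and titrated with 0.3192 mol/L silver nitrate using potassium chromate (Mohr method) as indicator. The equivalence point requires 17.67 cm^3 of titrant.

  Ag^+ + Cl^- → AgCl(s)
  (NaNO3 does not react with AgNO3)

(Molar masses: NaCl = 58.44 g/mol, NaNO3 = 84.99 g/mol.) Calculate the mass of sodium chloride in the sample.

0.3296 g

n(AgNO3) = 0.01767 × 0.3192 = 5.640 × 10^-3 mol
Let x = n(NaCl), y = n(NaNO3).
Titrant: 1x = 5.640 × 10^-3;  mass: 58.44x + 84.99y = 0.7666
Solving, x = 5.640 × 10^-3 mol, y = 5.142 × 10^-3 mol
mass of NaCl = 5.640 × 10^-3 × 58.44 = 0.3296 g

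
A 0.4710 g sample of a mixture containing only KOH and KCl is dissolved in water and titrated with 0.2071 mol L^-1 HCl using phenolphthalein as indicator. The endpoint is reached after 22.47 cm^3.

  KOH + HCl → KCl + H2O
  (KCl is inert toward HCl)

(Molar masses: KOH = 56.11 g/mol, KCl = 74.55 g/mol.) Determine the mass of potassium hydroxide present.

0.2611 g

n(HCl) = 0.02247 × 0.2071 = 4.654 × 10^-3 mol
Let x = n(KOH), y = n(KCl).
Titrant: 1x = 4.654 × 10^-3;  mass: 56.11x + 74.55y = 0.4710
Solving, x = 4.654 × 10^-3 mol, y = 2.815 × 10^-3 mol
mass of KOH = 4.654 × 10^-3 × 56.11 = 0.2611 g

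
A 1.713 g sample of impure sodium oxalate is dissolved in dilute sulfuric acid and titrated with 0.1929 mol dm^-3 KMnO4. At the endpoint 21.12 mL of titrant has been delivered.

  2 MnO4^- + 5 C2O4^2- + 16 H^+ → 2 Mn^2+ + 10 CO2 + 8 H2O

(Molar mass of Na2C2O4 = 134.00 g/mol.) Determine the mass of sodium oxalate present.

n(KMnO4) = 0.02112 L × 0.1929 mol/L = 4.074 × 10^-3 mol
From the 5:2 ratio, n(Na2C2O4) = 5/2 × 4.074 × 10^-3 = 0.01019 mol
mass of Na2C2O4 = 0.01019 × 134.00 g/mol = 1.365 g

1.365 g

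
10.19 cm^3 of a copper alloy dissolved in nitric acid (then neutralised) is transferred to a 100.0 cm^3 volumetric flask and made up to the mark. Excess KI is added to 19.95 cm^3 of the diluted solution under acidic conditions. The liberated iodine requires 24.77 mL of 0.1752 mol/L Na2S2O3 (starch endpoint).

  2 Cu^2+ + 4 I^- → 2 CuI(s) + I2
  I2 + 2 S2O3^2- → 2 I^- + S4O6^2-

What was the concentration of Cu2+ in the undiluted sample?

2.135 mol/L

n(S2O3^2-) = 0.02477 × 0.1752 = 4.340 × 10^-3 mol
n(I2) = n(S2O3^2-)/2 = 2.170 × 10^-3 mol
From the 2:1 ratio, n(Cu2+) in the aliquot = 2/1 × 2.170 × 10^-3 = 4.340 × 10^-3 mol
[Cu2+]_dilute = 4.340 × 10^-3 / 0.01995 = 0.2175 mol/L
[Cu2+]_original = 0.2175 × 100.0/10.19 = 2.135 mol/L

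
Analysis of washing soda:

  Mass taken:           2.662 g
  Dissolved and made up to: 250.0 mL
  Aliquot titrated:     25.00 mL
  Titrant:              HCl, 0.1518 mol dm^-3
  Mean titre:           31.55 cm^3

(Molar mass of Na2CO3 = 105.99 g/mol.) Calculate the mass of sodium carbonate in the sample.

Na2CO3 + 2 HCl → 2 NaCl + H2O + CO2
n(HCl) per titration = 0.03155 × 0.1518 = 4.789 × 10^-3 mol
From the 1:2 ratio, n(Na2CO3) in each aliquot = 1/2 × 4.789 × 10^-3 = 2.395 × 10^-3 mol
n(Na2CO3) in the whole flask = 2.395 × 10^-3 × 250.0/25.00 = 0.02395 mol
mass of Na2CO3 = 0.02395 × 105.99 = 2.538 g

2.538 g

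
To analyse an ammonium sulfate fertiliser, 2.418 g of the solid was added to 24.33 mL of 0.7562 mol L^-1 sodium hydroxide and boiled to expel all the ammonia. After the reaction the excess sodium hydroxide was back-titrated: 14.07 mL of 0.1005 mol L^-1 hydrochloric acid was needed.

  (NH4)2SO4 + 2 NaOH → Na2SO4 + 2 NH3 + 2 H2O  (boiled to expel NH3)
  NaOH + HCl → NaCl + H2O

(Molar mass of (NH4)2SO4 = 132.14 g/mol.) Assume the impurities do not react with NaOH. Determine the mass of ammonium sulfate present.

1.122 g

n(NaOH) added = 0.02433 × 0.7562 = 0.01840 mol
n(HCl) used in back-titration = 0.01407 × 0.1005 = 1.414 × 10^-3 mol
n(NaOH) left over = 1.414 × 10^-3 mol (1:1 ratio)
n(NaOH) consumed by analyte = 0.01840 − 1.414 × 10^-3 = 0.01698 mol
From the 1:2 ratio, n((NH4)2SO4) = 1/2 × 0.01698 = 8.492 × 10^-3 mol
mass of (NH4)2SO4 = 8.492 × 10^-3 × 132.14 = 1.122 g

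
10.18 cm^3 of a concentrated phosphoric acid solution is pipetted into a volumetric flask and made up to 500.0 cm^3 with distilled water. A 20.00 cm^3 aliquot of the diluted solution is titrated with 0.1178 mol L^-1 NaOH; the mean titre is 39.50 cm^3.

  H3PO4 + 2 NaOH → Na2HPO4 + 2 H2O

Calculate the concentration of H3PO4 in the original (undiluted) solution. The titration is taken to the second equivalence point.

n(NaOH) = 0.03950 × 0.1178 = 4.653 × 10^-3 mol
From the 1:2 ratio, n(H3PO4) in the aliquot = 1/2 × 4.653 × 10^-3 = 2.327 × 10^-3 mol
[H3PO4]_dilute = 2.327 × 10^-3 / 0.02000 = 0.1163 mol/L
Dilution factor = 500.0 / 10.18 = 49.12
[H3PO4]_stock = 0.1163 × 49.12 = 5.714 mol/L

5.714 mol/L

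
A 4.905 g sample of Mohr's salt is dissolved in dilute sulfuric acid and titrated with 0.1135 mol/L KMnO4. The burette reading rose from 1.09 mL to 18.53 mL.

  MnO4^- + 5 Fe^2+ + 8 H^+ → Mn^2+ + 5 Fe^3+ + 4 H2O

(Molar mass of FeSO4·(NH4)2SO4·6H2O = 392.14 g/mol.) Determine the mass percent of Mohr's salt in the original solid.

79.13 %

n(KMnO4) = 0.01744 L × 0.1135 mol/L = 1.979 × 10^-3 mol
From the 5:1 ratio, n(FeSO4·(NH4)2SO4·6H2O) = 5/1 × 1.979 × 10^-3 = 9.897 × 10^-3 mol
mass of FeSO4·(NH4)2SO4·6H2O = 9.897 × 10^-3 × 392.14 g/mol = 3.881 g
% FeSO4·(NH4)2SO4·6H2O = 3.881 / 4.905 × 100 = 79.13 %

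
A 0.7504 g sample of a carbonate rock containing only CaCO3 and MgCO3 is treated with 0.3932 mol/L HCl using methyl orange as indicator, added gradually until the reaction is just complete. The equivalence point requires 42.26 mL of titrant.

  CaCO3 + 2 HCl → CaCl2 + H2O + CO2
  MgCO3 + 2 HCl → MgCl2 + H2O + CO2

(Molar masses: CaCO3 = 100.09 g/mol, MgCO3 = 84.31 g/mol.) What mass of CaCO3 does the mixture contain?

0.3167 g

n(HCl) = 0.04226 × 0.3932 = 0.01662 mol
Let x = n(CaCO3), y = n(MgCO3).
Titrant: 2x + 2y = 0.01662;  mass: 100.09x + 84.31y = 0.7504
Solving, x = 3.164 × 10^-3 mol, y = 5.144 × 10^-3 mol
mass of CaCO3 = 3.164 × 10^-3 × 100.09 = 0.3167 g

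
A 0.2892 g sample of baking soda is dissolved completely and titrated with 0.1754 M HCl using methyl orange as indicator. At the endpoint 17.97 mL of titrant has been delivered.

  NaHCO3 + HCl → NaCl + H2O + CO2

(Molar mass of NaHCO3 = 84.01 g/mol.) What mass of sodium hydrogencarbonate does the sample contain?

n(HCl) = 0.01797 L × 0.1754 mol/L = 3.152 × 10^-3 mol
n(NaHCO3) = 3.152 × 10^-3 mol (1:1 ratio)
mass of NaHCO3 = 3.152 × 10^-3 × 84.01 g/mol = 0.2648 g

0.2648 g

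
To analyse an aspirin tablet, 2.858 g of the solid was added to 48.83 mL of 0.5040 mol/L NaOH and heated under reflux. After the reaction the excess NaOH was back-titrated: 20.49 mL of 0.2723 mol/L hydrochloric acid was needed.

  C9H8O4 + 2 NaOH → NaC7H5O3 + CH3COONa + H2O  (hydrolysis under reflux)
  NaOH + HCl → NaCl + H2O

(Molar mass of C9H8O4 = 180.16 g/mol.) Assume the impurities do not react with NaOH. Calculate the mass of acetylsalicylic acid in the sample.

1.714 g

n(NaOH) added = 0.04883 × 0.5040 = 0.02461 mol
n(HCl) used in back-titration = 0.02049 × 0.2723 = 5.579 × 10^-3 mol
n(NaOH) left over = 5.579 × 10^-3 mol (1:1 ratio)
n(NaOH) consumed by analyte = 0.02461 − 5.579 × 10^-3 = 0.01903 mol
From the 1:2 ratio, n(C9H8O4) = 1/2 × 0.01903 = 9.515 × 10^-3 mol
mass of C9H8O4 = 9.515 × 10^-3 × 180.16 = 1.714 g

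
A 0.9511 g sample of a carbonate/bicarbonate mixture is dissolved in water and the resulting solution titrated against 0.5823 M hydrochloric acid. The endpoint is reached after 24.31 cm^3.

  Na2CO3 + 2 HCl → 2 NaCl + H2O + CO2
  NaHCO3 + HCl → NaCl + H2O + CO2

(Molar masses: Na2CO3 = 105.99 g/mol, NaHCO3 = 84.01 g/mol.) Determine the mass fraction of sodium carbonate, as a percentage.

n(HCl) = 0.02431 × 0.5823 = 0.01416 mol
Let x = n(Na2CO3), y = n(NaHCO3).
Titrant: 2x + 1y = 0.01416;  mass: 105.99x + 84.01y = 0.9511
Solving, x = 3.839 × 10^-3 mol, y = 6.478 × 10^-3 mol
mass of Na2CO3 = 3.839 × 10^-3 × 105.99 = 0.4069 g
% Na2CO3 = 0.4069 / 0.9511 × 100 = 42.78 %

42.78 %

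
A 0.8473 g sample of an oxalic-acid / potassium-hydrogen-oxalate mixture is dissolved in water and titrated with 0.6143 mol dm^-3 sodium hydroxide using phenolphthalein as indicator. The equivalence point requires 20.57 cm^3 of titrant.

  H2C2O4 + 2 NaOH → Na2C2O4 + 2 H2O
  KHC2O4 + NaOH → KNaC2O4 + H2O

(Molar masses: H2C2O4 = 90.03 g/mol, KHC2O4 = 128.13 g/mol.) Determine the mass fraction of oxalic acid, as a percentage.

n(NaOH) = 0.02057 × 0.6143 = 0.01264 mol
Let x = n(H2C2O4), y = n(KHC2O4).
Titrant: 2x + 1y = 0.01264;  mass: 90.03x + 128.13y = 0.8473
Solving, x = 4.643 × 10^-3 mol, y = 3.351 × 10^-3 mol
mass of H2C2O4 = 4.643 × 10^-3 × 90.03 = 0.4180 g
% H2C2O4 = 0.4180 / 0.8473 × 100 = 49.33 %

49.33 %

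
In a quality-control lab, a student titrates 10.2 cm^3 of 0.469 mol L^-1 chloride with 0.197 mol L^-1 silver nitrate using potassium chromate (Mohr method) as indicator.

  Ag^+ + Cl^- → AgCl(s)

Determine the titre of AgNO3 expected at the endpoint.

n(Cl-) = 0.0102 L × 0.469 mol/L = 4.78 × 10^-3 mol
n(AgNO3) = 4.78 × 10^-3 mol (1:1 stoichiometry)
V(AgNO3) = 4.78 × 10^-3 mol / 0.197 mol/L = 0.0243 L = 24.3 mL

24.3 mL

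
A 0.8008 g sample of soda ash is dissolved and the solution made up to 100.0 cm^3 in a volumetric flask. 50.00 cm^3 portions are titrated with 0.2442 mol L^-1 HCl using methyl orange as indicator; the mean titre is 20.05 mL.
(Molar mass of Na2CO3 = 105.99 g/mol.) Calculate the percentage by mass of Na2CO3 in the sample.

Na2CO3 + 2 HCl → 2 NaCl + H2O + CO2
n(HCl) per titration = 0.02005 × 0.2442 = 4.896 × 10^-3 mol
From the 1:2 ratio, n(Na2CO3) in each aliquot = 1/2 × 4.896 × 10^-3 = 2.448 × 10^-3 mol
n(Na2CO3) in the whole flask = 2.448 × 10^-3 × 100.0/50.00 = 4.896 × 10^-3 mol
mass of Na2CO3 = 4.896 × 10^-3 × 105.99 = 0.5189 g
% Na2CO3 = 0.5189 / 0.8008 × 100 = 64.80 %

64.80 %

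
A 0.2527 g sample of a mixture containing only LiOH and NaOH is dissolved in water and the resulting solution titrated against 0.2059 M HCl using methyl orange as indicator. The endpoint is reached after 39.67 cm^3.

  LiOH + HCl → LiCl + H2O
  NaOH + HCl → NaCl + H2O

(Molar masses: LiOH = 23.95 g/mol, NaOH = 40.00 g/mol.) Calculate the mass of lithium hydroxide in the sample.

n(HCl) = 0.03967 × 0.2059 = 8.168 × 10^-3 mol
Let x = n(LiOH), y = n(NaOH).
Titrant: 1x + 1y = 8.168 × 10^-3;  mass: 23.95x + 40.00y = 0.2527
Solving, x = 4.612 × 10^-3 mol, y = 3.556 × 10^-3 mol
mass of LiOH = 4.612 × 10^-3 × 23.95 = 0.1105 g

0.1105 g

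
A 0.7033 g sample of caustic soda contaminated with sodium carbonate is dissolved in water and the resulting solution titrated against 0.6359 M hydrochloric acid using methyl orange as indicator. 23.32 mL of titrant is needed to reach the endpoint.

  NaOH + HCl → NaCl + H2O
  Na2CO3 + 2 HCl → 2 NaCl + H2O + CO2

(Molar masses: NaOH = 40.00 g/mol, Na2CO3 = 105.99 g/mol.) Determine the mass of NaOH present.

0.2542 g

n(HCl) = 0.02332 × 0.6359 = 0.01483 mol
Let x = n(NaOH), y = n(Na2CO3).
Titrant: 1x + 2y = 0.01483;  mass: 40.00x + 105.99y = 0.7033
Solving, x = 6.354 × 10^-3 mol, y = 4.237 × 10^-3 mol
mass of NaOH = 6.354 × 10^-3 × 40.00 = 0.2542 g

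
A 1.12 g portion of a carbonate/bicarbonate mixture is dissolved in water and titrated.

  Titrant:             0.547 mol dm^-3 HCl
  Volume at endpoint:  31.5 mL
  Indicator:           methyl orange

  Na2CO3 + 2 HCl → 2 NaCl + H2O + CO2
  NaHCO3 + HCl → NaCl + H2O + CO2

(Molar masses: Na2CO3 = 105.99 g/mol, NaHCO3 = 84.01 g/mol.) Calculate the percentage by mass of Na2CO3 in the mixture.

50.0 %

n(HCl) = 0.0315 × 0.547 = 0.0172 mol
Let x = n(Na2CO3), y = n(NaHCO3).
Titrant: 2x + 1y = 0.0172;  mass: 105.99x + 84.01y = 1.12
Solving, x = 5.28 × 10^-3 mol, y = 6.67 × 10^-3 mol
mass of Na2CO3 = 5.28 × 10^-3 × 105.99 = 0.560 g
% Na2CO3 = 0.560 / 1.12 × 100 = 50.0 %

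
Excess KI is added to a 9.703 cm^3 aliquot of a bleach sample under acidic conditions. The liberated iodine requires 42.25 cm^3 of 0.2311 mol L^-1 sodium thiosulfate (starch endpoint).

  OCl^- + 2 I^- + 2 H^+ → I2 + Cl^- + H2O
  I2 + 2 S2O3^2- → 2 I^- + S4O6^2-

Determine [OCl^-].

0.5031 mol/L

n(S2O3^2-) = 0.04225 × 0.2311 = 9.764 × 10^-3 mol
n(I2) = n(S2O3^2-)/2 = 4.882 × 10^-3 mol
n(OCl^-) in the aliquot = 4.882 × 10^-3 mol (1:1 ratio)
[OCl^-] = 4.882 × 10^-3 / 0.009703 = 0.5031 mol/L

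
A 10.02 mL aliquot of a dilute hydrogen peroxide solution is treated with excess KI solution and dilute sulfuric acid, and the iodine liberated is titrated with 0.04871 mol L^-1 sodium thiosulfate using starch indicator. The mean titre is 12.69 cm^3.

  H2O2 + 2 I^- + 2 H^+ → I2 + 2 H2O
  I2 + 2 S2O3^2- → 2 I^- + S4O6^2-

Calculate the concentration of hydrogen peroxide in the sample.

n(S2O3^2-) = 0.01269 × 0.04871 = 6.181 × 10^-4 mol
n(I2) = n(S2O3^2-)/2 = 3.091 × 10^-4 mol
n(H2O2) in the aliquot = 3.091 × 10^-4 mol (1:1 ratio)
[H2O2] = 3.091 × 10^-4 / 0.01002 = 0.03084 mol/L

0.03084 mol/L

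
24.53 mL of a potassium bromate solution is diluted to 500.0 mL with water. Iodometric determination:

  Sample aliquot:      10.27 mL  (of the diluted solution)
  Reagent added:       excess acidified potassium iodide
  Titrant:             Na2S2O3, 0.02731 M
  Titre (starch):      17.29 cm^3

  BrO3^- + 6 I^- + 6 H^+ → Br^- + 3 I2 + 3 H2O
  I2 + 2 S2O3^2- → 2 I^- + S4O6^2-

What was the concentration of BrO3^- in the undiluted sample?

n(S2O3^2-) = 0.01729 × 0.02731 = 4.722 × 10^-4 mol
n(I2) = n(S2O3^2-)/2 = 2.361 × 10^-4 mol
From the 1:3 ratio, n(BrO3^-) in the aliquot = 1/3 × 2.361 × 10^-4 = 7.870 × 10^-5 mol
[BrO3^-]_dilute = 7.870 × 10^-5 / 0.01027 = 0.007663 mol/L
[BrO3^-]_original = 0.007663 × 500.0/24.53 = 0.1562 mol/L

0.1562 M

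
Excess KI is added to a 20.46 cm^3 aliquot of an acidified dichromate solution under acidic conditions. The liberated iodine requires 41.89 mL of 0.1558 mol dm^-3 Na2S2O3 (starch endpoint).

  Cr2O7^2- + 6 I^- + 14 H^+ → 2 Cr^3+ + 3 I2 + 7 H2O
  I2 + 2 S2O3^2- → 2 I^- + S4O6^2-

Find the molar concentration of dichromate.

0.05316 mol/L

n(S2O3^2-) = 0.04189 × 0.1558 = 6.526 × 10^-3 mol
n(I2) = n(S2O3^2-)/2 = 3.263 × 10^-3 mol
From the 1:3 ratio, n(Cr2O7^2-) in the aliquot = 1/3 × 3.263 × 10^-3 = 1.088 × 10^-3 mol
[Cr2O7^2-] = 1.088 × 10^-3 / 0.02046 = 0.05316 mol/L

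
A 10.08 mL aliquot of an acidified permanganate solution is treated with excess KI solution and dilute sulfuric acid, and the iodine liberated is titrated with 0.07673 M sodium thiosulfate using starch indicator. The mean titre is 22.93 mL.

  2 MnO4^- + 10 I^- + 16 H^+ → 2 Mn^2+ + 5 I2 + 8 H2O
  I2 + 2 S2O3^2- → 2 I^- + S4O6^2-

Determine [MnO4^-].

n(S2O3^2-) = 0.02293 × 0.07673 = 1.759 × 10^-3 mol
n(I2) = n(S2O3^2-)/2 = 8.797 × 10^-4 mol
From the 2:5 ratio, n(MnO4^-) in the aliquot = 2/5 × 8.797 × 10^-4 = 3.519 × 10^-4 mol
[MnO4^-] = 3.519 × 10^-4 / 0.01008 = 0.03491 mol/L

0.03491 M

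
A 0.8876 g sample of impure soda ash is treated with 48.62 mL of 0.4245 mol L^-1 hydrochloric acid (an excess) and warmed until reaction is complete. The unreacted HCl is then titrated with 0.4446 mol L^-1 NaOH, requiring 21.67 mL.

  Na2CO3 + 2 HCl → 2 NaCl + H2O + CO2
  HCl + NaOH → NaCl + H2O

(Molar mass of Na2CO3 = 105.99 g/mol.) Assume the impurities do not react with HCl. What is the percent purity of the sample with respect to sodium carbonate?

65.70 %

n(HCl) added = 0.04862 × 0.4245 = 0.02064 mol
n(NaOH) used in back-titration = 0.02167 × 0.4446 = 9.634 × 10^-3 mol
n(HCl) left over = 9.634 × 10^-3 mol (1:1 ratio)
n(HCl) consumed by analyte = 0.02064 − 9.634 × 10^-3 = 0.01100 mol
From the 1:2 ratio, n(Na2CO3) = 1/2 × 0.01100 = 5.502 × 10^-3 mol
mass of Na2CO3 = 5.502 × 10^-3 × 105.99 = 0.5832 g
% Na2CO3 = 0.5832 / 0.8876 × 100 = 65.70 %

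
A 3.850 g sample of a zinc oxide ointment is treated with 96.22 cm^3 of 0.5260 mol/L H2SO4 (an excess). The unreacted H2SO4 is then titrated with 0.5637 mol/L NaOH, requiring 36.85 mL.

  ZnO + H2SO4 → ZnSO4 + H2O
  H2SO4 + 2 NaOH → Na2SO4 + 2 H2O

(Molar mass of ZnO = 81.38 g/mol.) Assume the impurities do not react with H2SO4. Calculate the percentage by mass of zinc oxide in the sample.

n(H2SO4) added = 0.09622 × 0.5260 = 0.05061 mol
n(NaOH) used in back-titration = 0.03685 × 0.5637 = 0.02077 mol
From the 1:2 ratio, n(H2SO4) left over = 1/2 × 0.02077 = 0.01039 mol
n(H2SO4) consumed by analyte = 0.05061 − 0.01039 = 0.04023 mol
n(ZnO) = 0.04023 mol (1:1 ratio)
mass of ZnO = 0.04023 × 81.38 = 3.274 g
% ZnO = 3.274 / 3.850 × 100 = 85.03 %

85.03 %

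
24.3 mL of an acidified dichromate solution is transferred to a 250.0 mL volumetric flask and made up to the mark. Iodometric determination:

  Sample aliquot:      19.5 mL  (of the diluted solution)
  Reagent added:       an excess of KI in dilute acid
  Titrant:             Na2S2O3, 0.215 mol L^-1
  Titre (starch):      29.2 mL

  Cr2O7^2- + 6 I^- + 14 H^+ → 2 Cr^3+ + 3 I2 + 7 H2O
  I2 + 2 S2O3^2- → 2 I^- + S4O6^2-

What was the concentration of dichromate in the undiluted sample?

n(S2O3^2-) = 0.0292 × 0.215 = 6.28 × 10^-3 mol
n(I2) = n(S2O3^2-)/2 = 3.14 × 10^-3 mol
From the 1:3 ratio, n(Cr2O7^2-) in the aliquot = 1/3 × 3.14 × 10^-3 = 1.05 × 10^-3 mol
[Cr2O7^2-]_dilute = 1.05 × 10^-3 / 0.0195 = 0.0537 mol/L
[Cr2O7^2-]_original = 0.0537 × 250.0/24.3 = 0.552 mol/L

0.552 mol/L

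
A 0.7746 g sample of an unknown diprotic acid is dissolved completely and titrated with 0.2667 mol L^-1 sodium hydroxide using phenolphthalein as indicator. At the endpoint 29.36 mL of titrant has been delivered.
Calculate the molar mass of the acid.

n(NaOH) = 0.02936 L × 0.2667 mol/L = 7.830 × 10^-3 mol
From the 1:2 ratio, n(H2A) = 1/2 × 7.830 × 10^-3 = 3.915 × 10^-3 mol
M = m / n = 0.7746 g / 3.915 × 10^-3 mol = 197.8 g/mol

197.8 g/mol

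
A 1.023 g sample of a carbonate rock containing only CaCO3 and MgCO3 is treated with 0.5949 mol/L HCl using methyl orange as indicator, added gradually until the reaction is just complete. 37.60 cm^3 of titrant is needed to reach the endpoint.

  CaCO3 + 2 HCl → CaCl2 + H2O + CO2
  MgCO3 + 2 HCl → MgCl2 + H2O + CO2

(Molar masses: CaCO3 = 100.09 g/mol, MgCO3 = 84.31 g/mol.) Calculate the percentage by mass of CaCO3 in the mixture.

n(HCl) = 0.03760 × 0.5949 = 0.02237 mol
Let x = n(CaCO3), y = n(MgCO3).
Titrant: 2x + 2y = 0.02237;  mass: 100.09x + 84.31y = 1.023
Solving, x = 5.074 × 10^-3 mol, y = 6.110 × 10^-3 mol
mass of CaCO3 = 5.074 × 10^-3 × 100.09 = 0.5079 g
% CaCO3 = 0.5079 / 1.023 × 100 = 49.64 %

49.64 %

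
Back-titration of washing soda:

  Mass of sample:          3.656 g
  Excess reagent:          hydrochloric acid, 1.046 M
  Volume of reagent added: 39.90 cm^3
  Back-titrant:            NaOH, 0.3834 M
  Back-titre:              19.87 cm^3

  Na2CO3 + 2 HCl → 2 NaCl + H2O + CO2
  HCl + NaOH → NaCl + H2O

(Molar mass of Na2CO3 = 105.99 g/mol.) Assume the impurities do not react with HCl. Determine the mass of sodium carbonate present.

1.808 g

n(HCl) added = 0.03990 × 1.046 = 0.04174 mol
n(NaOH) used in back-titration = 0.01987 × 0.3834 = 7.618 × 10^-3 mol
n(HCl) left over = 7.618 × 10^-3 mol (1:1 ratio)
n(HCl) consumed by analyte = 0.04174 − 7.618 × 10^-3 = 0.03412 mol
From the 1:2 ratio, n(Na2CO3) = 1/2 × 0.03412 = 0.01706 mol
mass of Na2CO3 = 0.01706 × 105.99 = 1.808 g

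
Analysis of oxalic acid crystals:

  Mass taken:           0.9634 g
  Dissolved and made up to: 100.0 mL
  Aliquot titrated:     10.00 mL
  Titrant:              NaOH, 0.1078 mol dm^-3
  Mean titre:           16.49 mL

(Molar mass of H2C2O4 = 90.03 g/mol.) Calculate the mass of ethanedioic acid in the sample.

0.8002 g

H2C2O4 + 2 NaOH → Na2C2O4 + 2 H2O
n(NaOH) per titration = 0.01649 × 0.1078 = 1.778 × 10^-3 mol
From the 1:2 ratio, n(H2C2O4) in each aliquot = 1/2 × 1.778 × 10^-3 = 8.888 × 10^-4 mol
n(H2C2O4) in the whole flask = 8.888 × 10^-4 × 100.0/10.00 = 8.888 × 10^-3 mol
mass of H2C2O4 = 8.888 × 10^-3 × 90.03 = 0.8002 g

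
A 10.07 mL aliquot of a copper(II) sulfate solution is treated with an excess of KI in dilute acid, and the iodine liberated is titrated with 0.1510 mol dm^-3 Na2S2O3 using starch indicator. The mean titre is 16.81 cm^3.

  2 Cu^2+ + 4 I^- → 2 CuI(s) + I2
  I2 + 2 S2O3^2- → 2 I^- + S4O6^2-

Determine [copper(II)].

n(S2O3^2-) = 0.01681 × 0.1510 = 2.538 × 10^-3 mol
n(I2) = n(S2O3^2-)/2 = 1.269 × 10^-3 mol
From the 2:1 ratio, n(Cu2+) in the aliquot = 2/1 × 1.269 × 10^-3 = 2.538 × 10^-3 mol
[Cu2+] = 2.538 × 10^-3 / 0.01007 = 0.2521 mol/L

0.2521 mol/L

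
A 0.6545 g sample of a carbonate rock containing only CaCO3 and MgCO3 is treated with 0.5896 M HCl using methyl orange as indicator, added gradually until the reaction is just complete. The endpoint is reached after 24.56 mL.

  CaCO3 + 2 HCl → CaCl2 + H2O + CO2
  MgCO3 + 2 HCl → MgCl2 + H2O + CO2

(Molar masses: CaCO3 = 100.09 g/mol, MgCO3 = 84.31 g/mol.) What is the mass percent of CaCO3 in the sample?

n(HCl) = 0.02456 × 0.5896 = 0.01448 mol
Let x = n(CaCO3), y = n(MgCO3).
Titrant: 2x + 2y = 0.01448;  mass: 100.09x + 84.31y = 0.6545
Solving, x = 2.793 × 10^-3 mol, y = 4.447 × 10^-3 mol
mass of CaCO3 = 2.793 × 10^-3 × 100.09 = 0.2795 g
% CaCO3 = 0.2795 / 0.6545 × 100 = 42.71 %

42.71 %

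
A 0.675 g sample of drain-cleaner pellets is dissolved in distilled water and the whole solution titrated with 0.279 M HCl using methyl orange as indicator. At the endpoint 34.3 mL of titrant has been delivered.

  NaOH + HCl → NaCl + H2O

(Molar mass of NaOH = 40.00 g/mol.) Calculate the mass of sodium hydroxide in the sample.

0.383 g

n(HCl) = 0.0343 L × 0.279 mol/L = 9.57 × 10^-3 mol
n(NaOH) = 9.57 × 10^-3 mol (1:1 ratio)
mass of NaOH = 9.57 × 10^-3 × 40.00 g/mol = 0.383 g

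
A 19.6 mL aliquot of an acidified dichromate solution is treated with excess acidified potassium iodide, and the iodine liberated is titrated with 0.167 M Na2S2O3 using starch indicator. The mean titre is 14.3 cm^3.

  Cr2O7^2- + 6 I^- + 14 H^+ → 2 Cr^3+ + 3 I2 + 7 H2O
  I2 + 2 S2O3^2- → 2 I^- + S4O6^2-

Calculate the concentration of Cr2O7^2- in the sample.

0.0203 M

n(S2O3^2-) = 0.0143 × 0.167 = 2.39 × 10^-3 mol
n(I2) = n(S2O3^2-)/2 = 1.19 × 10^-3 mol
From the 1:3 ratio, n(Cr2O7^2-) in the aliquot = 1/3 × 1.19 × 10^-3 = 3.98 × 10^-4 mol
[Cr2O7^2-] = 3.98 × 10^-4 / 0.0196 = 0.0203 mol/L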